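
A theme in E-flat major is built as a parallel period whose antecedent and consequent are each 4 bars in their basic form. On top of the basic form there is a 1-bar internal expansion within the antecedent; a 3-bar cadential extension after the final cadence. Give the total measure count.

12 measures

Basic parallel period: 4 + 4 = 8 bars.
8 (basic form) + 1 (internal expansion) + 3 (cadential extension) = 12.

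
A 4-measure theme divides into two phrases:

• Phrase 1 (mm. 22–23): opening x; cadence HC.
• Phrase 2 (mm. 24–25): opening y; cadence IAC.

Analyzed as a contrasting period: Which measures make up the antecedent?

measures 22–23

The antecedent is the phrase ending with the weaker cadence (half cadence, phrase 1) and the consequent the one ending more conclusively (imperfect authentic cadence, phrase 2); the antecedent is mm. 22–23.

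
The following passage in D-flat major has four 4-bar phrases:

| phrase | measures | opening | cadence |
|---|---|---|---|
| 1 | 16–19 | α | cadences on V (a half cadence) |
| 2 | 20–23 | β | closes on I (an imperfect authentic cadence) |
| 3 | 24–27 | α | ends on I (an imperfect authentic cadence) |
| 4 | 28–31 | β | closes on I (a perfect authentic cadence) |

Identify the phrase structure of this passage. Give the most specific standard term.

Four phrases in two halves: the first half (mm. 16–23) ends with an imperfect authentic cadence, the second (mm. 24-31) with a perfect authentic cadence — a large antecedent–consequent pair, i.e. a double period.
Phrase 3 begins with the same material as phrase 1, making it parallel.

parallel double period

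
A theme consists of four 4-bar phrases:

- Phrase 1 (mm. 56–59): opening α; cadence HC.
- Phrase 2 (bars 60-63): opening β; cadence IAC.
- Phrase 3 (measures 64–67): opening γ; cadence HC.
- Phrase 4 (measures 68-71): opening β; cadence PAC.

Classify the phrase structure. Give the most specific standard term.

contrasting double period

Four phrases in two halves: the first half (mm. 56-63) ends with an imperfect authentic cadence, the second (mm. 64-71) with a perfect authentic cadence — a large antecedent–consequent pair, i.e. a double period.
Phrase 3 begins with different material from phrase 1, making it contrasting.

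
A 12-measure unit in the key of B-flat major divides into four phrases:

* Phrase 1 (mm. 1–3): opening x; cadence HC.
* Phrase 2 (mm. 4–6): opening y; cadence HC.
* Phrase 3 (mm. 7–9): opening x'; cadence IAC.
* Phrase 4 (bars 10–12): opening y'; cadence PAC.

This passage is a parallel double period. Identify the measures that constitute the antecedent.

In a double period the four phrases pair into a large antecedent (phrases 1–2, ending half cadence) and a large consequent (phrases 3–4, ending perfect authentic cadence). The antecedent spans mm. 1–6.

measures 1–6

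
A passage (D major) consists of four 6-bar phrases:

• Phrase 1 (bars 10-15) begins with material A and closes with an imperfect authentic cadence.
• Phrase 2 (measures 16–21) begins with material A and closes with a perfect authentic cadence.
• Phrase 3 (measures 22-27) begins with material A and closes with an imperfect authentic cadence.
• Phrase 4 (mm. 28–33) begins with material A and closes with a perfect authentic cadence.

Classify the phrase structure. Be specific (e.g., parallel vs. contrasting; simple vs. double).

The cadence pattern IAC–PAC–IAC–PAC is weak–strong twice, and phrases 3–4 restate phrases 1–2: a period heard twice, not a double period (which would end weakly at phrase 2).

repeated period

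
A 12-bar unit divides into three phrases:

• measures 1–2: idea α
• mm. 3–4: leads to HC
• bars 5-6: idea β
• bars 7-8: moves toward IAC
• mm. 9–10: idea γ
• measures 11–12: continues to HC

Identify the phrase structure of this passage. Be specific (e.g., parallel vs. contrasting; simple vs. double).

phrase group

The final phrase closes with a half cadence, which is not stronger than the preceding imperfect authentic cadence; the 3 phrases lack an overall antecedent–consequent design and so form a phrase group.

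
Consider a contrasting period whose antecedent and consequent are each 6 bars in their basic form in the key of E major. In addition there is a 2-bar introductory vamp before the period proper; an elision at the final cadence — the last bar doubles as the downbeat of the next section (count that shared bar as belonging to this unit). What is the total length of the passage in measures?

14 measures

Basic contrasting period: 6 + 6 = 12 bars.
12 (basic form) + 2 (introduction) = 14.
The elision shares a bar with the next section but does not change this unit's count.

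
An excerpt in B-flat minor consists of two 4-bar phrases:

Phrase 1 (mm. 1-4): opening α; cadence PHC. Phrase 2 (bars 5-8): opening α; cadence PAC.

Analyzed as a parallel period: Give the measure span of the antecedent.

measures 1–4

The antecedent is the phrase ending with the weaker cadence (Phrygian half cadence, phrase 1) and the consequent the one ending more conclusively (perfect authentic cadence, phrase 2); the antecedent is mm. 1–4.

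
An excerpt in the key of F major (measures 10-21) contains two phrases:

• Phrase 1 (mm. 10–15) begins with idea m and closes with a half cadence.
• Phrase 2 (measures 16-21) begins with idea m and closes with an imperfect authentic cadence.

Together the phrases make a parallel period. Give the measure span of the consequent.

measures 16–21

The phrase ending with the weaker cadence (half cadence) is the antecedent; the one ending more conclusively (imperfect authentic cadence) is the consequent. The consequent is measures 16–21.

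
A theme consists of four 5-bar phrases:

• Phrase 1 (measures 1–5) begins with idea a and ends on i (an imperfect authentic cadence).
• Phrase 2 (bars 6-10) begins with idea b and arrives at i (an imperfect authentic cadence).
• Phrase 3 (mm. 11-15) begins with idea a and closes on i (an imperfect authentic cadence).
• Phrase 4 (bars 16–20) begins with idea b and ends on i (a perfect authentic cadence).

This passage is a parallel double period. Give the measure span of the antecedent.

measures 1–10

In a double period the four phrases pair into a large antecedent (phrases 1–2, ending imperfect authentic cadence) and a large consequent (phrases 3–4, ending perfect authentic cadence). The antecedent spans mm. 1–10.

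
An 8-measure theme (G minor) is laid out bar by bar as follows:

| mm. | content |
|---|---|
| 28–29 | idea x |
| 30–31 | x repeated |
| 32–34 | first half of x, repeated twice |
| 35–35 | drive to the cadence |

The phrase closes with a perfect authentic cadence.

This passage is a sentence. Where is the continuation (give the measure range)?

measures 32–35

After the presentation (mm. 28-31), the continuation covers the fragmentation through the cadence: mm. 32–35.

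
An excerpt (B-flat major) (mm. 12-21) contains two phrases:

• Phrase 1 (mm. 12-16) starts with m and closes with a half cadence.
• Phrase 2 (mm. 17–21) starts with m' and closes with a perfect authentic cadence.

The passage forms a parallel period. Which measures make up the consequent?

measures 17–21

The antecedent is the phrase ending with the weaker cadence (half cadence, phrase 1) and the consequent the one ending more conclusively (perfect authentic cadence, phrase 2); the consequent is measures 17–21.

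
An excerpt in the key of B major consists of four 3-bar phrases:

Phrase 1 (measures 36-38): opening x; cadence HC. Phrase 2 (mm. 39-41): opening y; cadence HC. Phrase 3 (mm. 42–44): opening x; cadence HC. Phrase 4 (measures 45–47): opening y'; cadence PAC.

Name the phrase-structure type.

parallel double period

Four phrases in two halves: the first half (bars 36–41) ends with a half cadence, the second (mm. 42-47) with a perfect authentic cadence — a large antecedent–consequent pair, i.e. a double period.
Phrase 3 begins with the same material as phrase 1, making it parallel.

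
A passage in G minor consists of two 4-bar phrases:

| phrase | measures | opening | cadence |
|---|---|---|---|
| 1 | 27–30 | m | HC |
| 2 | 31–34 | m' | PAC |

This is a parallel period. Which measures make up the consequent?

The phrase ending with the weaker cadence (half cadence) is the antecedent; the one ending more conclusively (perfect authentic cadence) is the consequent. The consequent is measures 31–34.

measures 31–34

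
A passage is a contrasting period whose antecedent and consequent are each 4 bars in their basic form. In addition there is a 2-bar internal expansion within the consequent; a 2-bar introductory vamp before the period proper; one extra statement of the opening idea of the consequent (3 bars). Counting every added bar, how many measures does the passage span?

Basic contrasting period: 4 + 4 = 8 bars.
8 (basic form) + 2 (internal expansion) + 2 (introduction) + 3 (extra statement) = 15.

15 measures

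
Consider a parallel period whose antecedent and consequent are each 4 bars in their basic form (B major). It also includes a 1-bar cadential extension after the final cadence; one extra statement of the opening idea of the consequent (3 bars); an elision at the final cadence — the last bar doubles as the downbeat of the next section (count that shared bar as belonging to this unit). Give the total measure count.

Basic parallel period: 4 + 4 = 8 bars.
8 (basic form) + 1 (cadential extension) + 3 (extra statement) = 12.
The elision shares a bar with the next section but does not change this unit's count.

12 measures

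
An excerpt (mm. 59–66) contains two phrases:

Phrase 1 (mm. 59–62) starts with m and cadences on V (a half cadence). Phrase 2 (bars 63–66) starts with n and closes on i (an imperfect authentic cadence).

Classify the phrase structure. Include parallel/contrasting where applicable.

contrasting period

Phrase 1 ends with a half cadence (weaker) and phrase 2 with an imperfect authentic cadence (stronger): antecedent + consequent = a period.
The two phrases open with different material (m / n), so the period is contrasting.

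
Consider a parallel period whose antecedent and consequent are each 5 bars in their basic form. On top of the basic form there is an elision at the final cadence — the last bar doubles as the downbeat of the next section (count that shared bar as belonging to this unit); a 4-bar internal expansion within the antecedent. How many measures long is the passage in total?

Basic parallel period: 5 + 5 = 10 bars.
10 (basic form) + 4 (internal expansion) = 14.
The elision shares a bar with the next section but does not change this unit's count.

14 measures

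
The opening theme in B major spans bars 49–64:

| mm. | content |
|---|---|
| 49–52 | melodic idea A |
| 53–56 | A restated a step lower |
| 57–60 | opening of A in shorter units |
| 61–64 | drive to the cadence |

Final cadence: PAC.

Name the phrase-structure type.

sentence

Basic idea (mm. 49–52) + its repetition (bars 53–56) form the presentation; fragmentation and cadence (bars 57–64) form the continuation — the 16-bar whole is a sentence.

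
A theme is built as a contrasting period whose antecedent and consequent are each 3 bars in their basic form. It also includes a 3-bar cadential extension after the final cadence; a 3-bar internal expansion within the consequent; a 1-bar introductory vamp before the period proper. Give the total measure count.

13 measures

Basic contrasting period: 3 + 3 = 6 bars.
6 (basic form) + 3 (cadential extension) + 3 (internal expansion) + 1 (introduction) = 13.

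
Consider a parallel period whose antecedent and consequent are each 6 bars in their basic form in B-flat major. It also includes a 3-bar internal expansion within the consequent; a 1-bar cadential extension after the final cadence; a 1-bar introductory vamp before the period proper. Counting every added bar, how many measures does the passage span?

Basic parallel period: 6 + 6 = 12 bars.
12 (basic form) + 3 (internal expansion) + 1 (cadential extension) + 1 (introduction) = 17.

17 measures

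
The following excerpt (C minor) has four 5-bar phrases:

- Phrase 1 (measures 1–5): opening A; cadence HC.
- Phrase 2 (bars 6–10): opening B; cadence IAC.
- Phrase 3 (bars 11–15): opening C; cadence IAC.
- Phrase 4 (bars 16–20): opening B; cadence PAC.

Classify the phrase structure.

Four phrases in two halves: the first half (bars 1–10) ends with an imperfect authentic cadence, the second (bars 11–20) with a perfect authentic cadence — a large antecedent–consequent pair, i.e. a double period.
Phrase 3 begins with different material from phrase 1, making it contrasting.

contrasting double period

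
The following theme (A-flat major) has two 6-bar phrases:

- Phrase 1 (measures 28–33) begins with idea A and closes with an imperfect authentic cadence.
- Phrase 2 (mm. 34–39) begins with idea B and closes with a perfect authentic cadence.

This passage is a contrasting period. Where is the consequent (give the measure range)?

measures 34–39

The antecedent is the phrase ending with the weaker cadence (imperfect authentic cadence, phrase 1) and the consequent the one ending more conclusively (perfect authentic cadence, phrase 2); the consequent is mm. 34–39.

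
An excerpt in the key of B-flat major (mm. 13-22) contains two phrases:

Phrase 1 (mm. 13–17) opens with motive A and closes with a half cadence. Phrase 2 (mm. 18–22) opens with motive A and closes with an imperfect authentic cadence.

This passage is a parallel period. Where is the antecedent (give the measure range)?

measures 13–17

The antecedent is the phrase ending with the weaker cadence (half cadence, phrase 1) and the consequent the one ending more conclusively (imperfect authentic cadence, phrase 2); the antecedent is bars 13–17.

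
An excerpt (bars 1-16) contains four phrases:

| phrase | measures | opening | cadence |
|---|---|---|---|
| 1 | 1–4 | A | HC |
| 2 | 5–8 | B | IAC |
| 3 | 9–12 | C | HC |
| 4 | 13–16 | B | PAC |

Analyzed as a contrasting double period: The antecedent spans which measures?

measures 1–8

In a double period the four phrases pair into a large antecedent (phrases 1–2, ending imperfect authentic cadence) and a large consequent (phrases 3–4, ending perfect authentic cadence). The antecedent spans measures 1–8.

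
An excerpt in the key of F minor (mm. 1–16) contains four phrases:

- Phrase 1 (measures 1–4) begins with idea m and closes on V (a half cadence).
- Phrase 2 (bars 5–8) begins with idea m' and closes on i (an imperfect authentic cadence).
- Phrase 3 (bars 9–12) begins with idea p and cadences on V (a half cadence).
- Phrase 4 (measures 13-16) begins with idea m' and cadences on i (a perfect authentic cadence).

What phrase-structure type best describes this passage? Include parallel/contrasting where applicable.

contrasting double period

Four phrases in two halves: the first half (bars 1–8) ends with an imperfect authentic cadence, the second (bars 9–16) with a perfect authentic cadence — a large antecedent–consequent pair, i.e. a double period.
Phrase 3 begins with different material from phrase 1, making it contrasting.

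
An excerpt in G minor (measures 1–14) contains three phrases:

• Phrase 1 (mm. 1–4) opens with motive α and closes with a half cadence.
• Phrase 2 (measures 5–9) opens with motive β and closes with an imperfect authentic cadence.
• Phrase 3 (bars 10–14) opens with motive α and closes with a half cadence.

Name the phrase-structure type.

The final phrase closes with a half cadence, which is not stronger than the preceding imperfect authentic cadence; the 3 phrases lack an overall antecedent–consequent design and so form a phrase group.

phrase group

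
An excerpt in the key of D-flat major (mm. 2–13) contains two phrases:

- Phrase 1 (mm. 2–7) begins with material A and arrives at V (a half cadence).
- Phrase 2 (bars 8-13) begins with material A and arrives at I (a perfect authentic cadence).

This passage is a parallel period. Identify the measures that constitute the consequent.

measures 8–13

The antecedent is the phrase ending with the weaker cadence (half cadence, phrase 1) and the consequent the one ending more conclusively (perfect authentic cadence, phrase 2); the consequent is measures 8-13.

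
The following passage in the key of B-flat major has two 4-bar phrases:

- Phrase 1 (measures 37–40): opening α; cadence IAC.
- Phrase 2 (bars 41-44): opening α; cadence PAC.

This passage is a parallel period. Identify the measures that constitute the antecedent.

The antecedent is the phrase ending with the weaker cadence (imperfect authentic cadence, phrase 1) and the consequent the one ending more conclusively (perfect authentic cadence, phrase 2); the antecedent is mm. 37–40.

measures 37–40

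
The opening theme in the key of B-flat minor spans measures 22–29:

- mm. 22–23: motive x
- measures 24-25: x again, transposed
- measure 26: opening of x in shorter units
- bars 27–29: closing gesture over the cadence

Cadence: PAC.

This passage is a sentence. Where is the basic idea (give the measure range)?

The presentation of a sentence is the basic idea (measures 22–23) plus its repetition (mm. 24–25); the basic idea is therefore measures 22–23.

measures 22–23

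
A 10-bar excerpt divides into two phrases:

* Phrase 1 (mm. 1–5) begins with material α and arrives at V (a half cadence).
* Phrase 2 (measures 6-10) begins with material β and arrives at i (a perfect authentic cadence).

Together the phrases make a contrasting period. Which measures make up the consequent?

The phrase ending with the weaker cadence (half cadence) is the antecedent; the one ending more conclusively (perfect authentic cadence) is the consequent. The consequent is measures 6–10.

measures 6–10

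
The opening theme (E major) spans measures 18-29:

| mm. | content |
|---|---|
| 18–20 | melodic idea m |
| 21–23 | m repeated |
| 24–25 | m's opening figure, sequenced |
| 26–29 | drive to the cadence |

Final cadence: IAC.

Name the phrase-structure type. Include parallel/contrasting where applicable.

Basic idea (mm. 18-20) + its repetition (bars 21–23) form the presentation; fragmentation and cadence (mm. 24-29) form the continuation — the 12-bar whole is a sentence.

sentence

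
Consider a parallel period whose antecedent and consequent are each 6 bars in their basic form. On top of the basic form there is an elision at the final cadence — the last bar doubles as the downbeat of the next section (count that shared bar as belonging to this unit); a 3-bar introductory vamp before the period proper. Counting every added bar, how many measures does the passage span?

Basic parallel period: 6 + 6 = 12 bars.
12 (basic form) + 3 (introduction) = 15.
The elision shares a bar with the next section but does not change this unit's count.

15 measures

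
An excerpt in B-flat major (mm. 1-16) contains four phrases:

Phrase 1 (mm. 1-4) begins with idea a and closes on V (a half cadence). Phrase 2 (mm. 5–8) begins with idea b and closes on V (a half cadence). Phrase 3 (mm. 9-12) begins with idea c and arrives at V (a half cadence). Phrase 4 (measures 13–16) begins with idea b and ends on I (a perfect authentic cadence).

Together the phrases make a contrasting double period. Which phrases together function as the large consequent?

In a double period the first pair of phrases (ending half cadence) is the large antecedent and the second pair (ending perfect authentic cadence) is the large consequent; the consequent is phrases 3 and 4.

phrases 3 and 4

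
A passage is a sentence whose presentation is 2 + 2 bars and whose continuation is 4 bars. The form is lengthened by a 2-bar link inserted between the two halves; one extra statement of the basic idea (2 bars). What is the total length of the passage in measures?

12 measures

Basic sentence: 2 + 2 + 4 = 8 bars.
8 (basic form) + 2 (link) + 2 (extra statement) = 12.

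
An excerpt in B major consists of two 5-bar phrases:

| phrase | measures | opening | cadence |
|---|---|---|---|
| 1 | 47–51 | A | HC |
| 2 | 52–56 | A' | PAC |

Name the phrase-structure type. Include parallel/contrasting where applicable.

parallel period

Phrase 1 ends with a half cadence (weaker) and phrase 2 with a perfect authentic cadence (stronger): antecedent + consequent = a period.
The two phrases open with the same material (A / A'), so the period is parallel.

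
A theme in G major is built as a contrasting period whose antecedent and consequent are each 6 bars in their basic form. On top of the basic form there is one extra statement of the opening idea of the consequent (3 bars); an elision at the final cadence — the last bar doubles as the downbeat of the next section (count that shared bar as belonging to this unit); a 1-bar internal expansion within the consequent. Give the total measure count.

Basic contrasting period: 6 + 6 = 12 bars.
12 (basic form) + 3 (extra statement) + 1 (internal expansion) = 16.
The elision shares a bar with the next section but does not change this unit's count.

16 measures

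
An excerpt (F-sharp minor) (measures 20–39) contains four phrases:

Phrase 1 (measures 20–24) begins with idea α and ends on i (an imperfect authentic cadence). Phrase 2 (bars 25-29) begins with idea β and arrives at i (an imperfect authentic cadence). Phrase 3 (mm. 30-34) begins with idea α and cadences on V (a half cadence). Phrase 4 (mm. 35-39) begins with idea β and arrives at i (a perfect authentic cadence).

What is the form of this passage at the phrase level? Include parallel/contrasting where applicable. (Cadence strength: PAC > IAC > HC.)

Four phrases in two halves: the first half (measures 20–29) ends with an imperfect authentic cadence, the second (mm. 30-39) with a perfect authentic cadence — a large antecedent–consequent pair, i.e. a double period.
Phrase 3 begins with the same material as phrase 1, making it parallel.

parallel double period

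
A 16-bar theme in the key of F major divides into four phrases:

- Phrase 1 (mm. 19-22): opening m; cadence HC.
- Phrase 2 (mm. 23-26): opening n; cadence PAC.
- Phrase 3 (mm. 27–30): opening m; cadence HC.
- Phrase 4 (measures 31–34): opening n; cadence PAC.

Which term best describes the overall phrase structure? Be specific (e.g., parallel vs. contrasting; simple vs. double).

repeated period

The cadence pattern HC–PAC–HC–PAC is weak–strong twice, and phrases 3–4 restate phrases 1–2: a period heard twice, not a double period (which would end weakly at phrase 2).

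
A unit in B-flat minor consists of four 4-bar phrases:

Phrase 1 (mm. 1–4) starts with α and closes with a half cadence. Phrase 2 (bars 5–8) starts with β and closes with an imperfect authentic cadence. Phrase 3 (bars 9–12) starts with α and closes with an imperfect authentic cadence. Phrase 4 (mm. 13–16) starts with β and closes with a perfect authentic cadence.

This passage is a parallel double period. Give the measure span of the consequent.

In a double period the four phrases pair into a large antecedent (phrases 1–2, ending imperfect authentic cadence) and a large consequent (phrases 3–4, ending perfect authentic cadence). The consequent spans mm. 9–16.

measures 9–16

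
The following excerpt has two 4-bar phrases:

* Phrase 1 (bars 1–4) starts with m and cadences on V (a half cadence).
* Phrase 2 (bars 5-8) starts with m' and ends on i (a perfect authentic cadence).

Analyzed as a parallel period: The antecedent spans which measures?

The antecedent is the phrase ending with the weaker cadence (half cadence, phrase 1) and the consequent the one ending more conclusively (perfect authentic cadence, phrase 2); the antecedent is bars 1–4.

measures 1–4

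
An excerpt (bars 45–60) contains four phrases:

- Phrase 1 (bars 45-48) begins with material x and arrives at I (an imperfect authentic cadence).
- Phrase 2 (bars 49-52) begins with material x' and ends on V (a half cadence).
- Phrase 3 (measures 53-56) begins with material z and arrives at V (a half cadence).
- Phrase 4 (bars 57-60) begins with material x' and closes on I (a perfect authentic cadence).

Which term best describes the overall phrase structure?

Four phrases in two halves: the first half (bars 45-52) ends with a half cadence, the second (mm. 53-60) with a perfect authentic cadence — a large antecedent–consequent pair, i.e. a double period.
Phrase 3 begins with different material from phrase 1, making it contrasting.

contrasting double period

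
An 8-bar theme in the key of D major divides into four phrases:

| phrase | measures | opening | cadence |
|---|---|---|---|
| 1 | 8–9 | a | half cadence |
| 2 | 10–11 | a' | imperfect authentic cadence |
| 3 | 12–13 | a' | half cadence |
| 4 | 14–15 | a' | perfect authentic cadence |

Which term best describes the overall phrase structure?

parallel double period

Four phrases in two halves: the first half (mm. 8-11) ends with an imperfect authentic cadence, the second (mm. 12–15) with a perfect authentic cadence — a large antecedent–consequent pair, i.e. a double period.
Phrase 3 begins with the same material as phrase 1, making it parallel.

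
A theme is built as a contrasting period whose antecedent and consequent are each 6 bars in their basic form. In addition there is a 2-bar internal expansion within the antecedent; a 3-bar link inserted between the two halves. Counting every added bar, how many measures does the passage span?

Basic contrasting period: 6 + 6 = 12 bars.
12 (basic form) + 2 (internal expansion) + 3 (link) = 17.

17 measures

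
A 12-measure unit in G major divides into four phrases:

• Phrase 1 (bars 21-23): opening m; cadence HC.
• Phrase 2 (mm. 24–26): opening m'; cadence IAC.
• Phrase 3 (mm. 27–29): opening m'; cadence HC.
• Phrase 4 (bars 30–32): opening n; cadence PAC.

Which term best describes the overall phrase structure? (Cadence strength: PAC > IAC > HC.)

parallel double period

Four phrases in two halves: the first half (measures 21–26) ends with an imperfect authentic cadence, the second (bars 27–32) with a perfect authentic cadence — a large antecedent–consequent pair, i.e. a double period.
Phrase 3 begins with the same material as phrase 1, making it parallel.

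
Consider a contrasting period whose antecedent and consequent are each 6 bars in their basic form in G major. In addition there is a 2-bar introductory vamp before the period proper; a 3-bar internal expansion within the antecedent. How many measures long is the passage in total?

17 measures

Basic contrasting period: 6 + 6 = 12 bars.
12 (basic form) + 2 (introduction) + 3 (internal expansion) = 17.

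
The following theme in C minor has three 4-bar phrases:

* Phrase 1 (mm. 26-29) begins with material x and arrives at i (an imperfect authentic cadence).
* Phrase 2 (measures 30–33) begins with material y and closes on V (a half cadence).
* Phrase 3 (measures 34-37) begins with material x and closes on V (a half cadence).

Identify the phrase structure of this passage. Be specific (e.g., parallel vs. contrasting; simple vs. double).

phrase group

The final phrase closes with a half cadence, which is not stronger than the preceding half cadence; the 3 phrases lack an overall antecedent–consequent design and so form a phrase group.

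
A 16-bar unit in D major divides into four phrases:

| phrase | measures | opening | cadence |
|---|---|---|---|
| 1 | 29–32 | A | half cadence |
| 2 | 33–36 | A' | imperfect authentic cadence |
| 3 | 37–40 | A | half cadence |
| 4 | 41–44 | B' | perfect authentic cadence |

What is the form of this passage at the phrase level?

parallel double period

Four phrases in two halves: the first half (bars 29–36) ends with an imperfect authentic cadence, the second (measures 37–44) with a perfect authentic cadence — a large antecedent–consequent pair, i.e. a double period.
Phrase 3 begins with the same material as phrase 1, making it parallel.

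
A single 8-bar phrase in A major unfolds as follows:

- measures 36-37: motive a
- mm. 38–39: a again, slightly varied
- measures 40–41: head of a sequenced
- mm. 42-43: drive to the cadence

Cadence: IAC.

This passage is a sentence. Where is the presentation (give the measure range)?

measures 36–39

The presentation of a sentence is the basic idea (mm. 36–37) plus its repetition (measures 38–39); the presentation is therefore bars 36–39.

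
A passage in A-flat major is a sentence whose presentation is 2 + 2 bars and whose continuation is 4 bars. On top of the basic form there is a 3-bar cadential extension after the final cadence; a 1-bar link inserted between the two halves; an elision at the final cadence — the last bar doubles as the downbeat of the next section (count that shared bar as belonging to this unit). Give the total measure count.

Basic sentence: 2 + 2 + 4 = 8 bars.
8 (basic form) + 3 (cadential extension) + 1 (link) = 12.
The elision shares a bar with the next section but does not change this unit's count.

12 measures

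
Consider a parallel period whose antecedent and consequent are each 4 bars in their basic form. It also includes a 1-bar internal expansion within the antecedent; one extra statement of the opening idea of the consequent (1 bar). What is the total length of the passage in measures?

Basic parallel period: 4 + 4 = 8 bars.
8 (basic form) + 1 (internal expansion) + 1 (extra statement) = 10.

10 measures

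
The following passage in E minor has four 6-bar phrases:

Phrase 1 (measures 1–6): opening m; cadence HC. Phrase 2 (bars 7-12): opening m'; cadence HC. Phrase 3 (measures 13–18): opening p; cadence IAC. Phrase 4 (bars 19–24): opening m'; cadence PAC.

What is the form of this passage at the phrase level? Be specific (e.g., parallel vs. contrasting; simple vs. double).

Four phrases in two halves: the first half (mm. 1–12) ends with a half cadence, the second (measures 13–24) with a perfect authentic cadence — a large antecedent–consequent pair, i.e. a double period.
Phrase 3 begins with different material from phrase 1, making it contrasting.

contrasting double period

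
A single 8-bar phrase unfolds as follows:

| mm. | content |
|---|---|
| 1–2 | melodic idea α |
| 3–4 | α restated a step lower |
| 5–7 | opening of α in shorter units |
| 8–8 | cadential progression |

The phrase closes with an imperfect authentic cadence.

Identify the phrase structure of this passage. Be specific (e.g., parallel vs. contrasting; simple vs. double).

sentence

Basic idea (bars 1–2) + its repetition (mm. 3–4) form the presentation; fragmentation and cadence (mm. 5–8) form the continuation — the 8-bar whole is a sentence.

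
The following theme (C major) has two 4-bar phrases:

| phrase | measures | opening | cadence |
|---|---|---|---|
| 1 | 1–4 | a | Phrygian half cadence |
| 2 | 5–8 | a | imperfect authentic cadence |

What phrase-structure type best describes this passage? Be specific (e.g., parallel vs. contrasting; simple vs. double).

parallel period

Phrase 1 ends with a Phrygian half cadence (weaker) and phrase 2 with an imperfect authentic cadence (stronger): antecedent + consequent = a period.
The two phrases open with the same material (a / a), so the period is parallel.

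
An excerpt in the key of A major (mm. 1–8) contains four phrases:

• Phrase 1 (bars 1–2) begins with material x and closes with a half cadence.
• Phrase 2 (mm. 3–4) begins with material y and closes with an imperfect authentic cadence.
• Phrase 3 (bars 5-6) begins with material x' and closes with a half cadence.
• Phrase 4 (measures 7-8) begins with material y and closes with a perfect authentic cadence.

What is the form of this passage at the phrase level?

Four phrases in two halves: the first half (measures 1–4) ends with an imperfect authentic cadence, the second (mm. 5–8) with a perfect authentic cadence — a large antecedent–consequent pair, i.e. a double period.
Phrase 3 begins with the same material as phrase 1, making it parallel.

parallel double period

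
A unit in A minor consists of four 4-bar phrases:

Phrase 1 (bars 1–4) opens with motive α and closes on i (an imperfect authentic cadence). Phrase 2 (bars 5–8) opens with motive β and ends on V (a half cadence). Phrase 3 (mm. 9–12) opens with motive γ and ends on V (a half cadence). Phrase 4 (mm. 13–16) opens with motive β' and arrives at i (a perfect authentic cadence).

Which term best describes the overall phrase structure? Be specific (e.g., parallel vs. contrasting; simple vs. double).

contrasting double period

Four phrases in two halves: the first half (mm. 1–8) ends with a half cadence, the second (bars 9–16) with a perfect authentic cadence — a large antecedent–consequent pair, i.e. a double period.
Phrase 3 begins with different material from phrase 1, making it contrasting.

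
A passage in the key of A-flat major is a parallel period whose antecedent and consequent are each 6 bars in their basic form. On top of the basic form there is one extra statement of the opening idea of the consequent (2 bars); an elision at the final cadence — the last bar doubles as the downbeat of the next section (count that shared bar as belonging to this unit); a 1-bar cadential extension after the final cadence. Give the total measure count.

Basic parallel period: 6 + 6 = 12 bars.
12 (basic form) + 2 (extra statement) + 1 (cadential extension) = 15.
The elision shares a bar with the next section but does not change this unit's count.

15 measures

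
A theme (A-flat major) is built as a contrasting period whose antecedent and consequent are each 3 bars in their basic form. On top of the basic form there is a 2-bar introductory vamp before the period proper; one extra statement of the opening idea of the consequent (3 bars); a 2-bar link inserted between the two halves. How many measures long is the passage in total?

13 measures

Basic contrasting period: 3 + 3 = 6 bars.
6 (basic form) + 2 (introduction) + 3 (extra statement) + 2 (link) = 13.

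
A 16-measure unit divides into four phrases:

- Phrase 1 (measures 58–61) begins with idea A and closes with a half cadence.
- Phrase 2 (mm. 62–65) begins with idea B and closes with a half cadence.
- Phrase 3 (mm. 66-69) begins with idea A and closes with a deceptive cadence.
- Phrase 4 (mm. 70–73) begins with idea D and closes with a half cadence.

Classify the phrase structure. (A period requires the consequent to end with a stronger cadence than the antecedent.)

Phrase 4 ends with a half cadence, no stronger than phrase 2's half cadence, so the four phrases do not form a double period; nor do phrases 3–4 duplicate 1–2, so it is not a repeated period. With no phrase reaching a conclusive cadence, the passage is a phrase group.

phrase group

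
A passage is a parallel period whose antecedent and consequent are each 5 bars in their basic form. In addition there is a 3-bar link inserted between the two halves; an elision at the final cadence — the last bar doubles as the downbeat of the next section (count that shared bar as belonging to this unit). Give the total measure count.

Basic parallel period: 5 + 5 = 10 bars.
10 (basic form) + 3 (link) = 13.
The elision shares a bar with the next section but does not change this unit's count.

13 measures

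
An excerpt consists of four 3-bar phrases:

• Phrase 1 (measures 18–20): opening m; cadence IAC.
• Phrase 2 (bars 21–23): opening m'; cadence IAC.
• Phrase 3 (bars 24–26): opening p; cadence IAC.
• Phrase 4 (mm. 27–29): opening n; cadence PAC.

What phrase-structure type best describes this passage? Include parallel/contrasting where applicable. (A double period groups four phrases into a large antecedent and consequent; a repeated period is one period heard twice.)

Four phrases in two halves: the first half (measures 18-23) ends with an imperfect authentic cadence, the second (bars 24–29) with a perfect authentic cadence — a large antecedent–consequent pair, i.e. a double period.
Phrase 3 begins with different material from phrase 1, making it contrasting.

contrasting double period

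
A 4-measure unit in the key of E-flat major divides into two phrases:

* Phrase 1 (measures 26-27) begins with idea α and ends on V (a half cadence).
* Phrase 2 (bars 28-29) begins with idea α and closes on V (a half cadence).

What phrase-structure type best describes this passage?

Both phrases have the same opening (α) and the same cadence (half cadence): the second is a restatement, not a consequent, so this is a repeated phrase rather than a period.

repeated phrase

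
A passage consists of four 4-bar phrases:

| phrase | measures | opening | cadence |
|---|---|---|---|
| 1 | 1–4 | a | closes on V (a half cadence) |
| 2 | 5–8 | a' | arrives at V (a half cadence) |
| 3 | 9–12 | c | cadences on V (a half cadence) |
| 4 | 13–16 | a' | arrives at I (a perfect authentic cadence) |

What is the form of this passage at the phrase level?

contrasting double period

Four phrases in two halves: the first half (mm. 1–8) ends with a half cadence, the second (mm. 9–16) with a perfect authentic cadence — a large antecedent–consequent pair, i.e. a double period.
Phrase 3 begins with different material from phrase 1, making it contrasting.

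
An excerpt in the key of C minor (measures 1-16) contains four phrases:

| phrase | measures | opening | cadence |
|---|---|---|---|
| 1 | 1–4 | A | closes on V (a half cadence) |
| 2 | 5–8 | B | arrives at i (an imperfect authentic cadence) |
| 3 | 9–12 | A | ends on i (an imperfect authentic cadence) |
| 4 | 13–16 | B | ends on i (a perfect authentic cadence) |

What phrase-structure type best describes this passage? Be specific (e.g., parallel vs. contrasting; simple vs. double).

parallel double period

Four phrases in two halves: the first half (mm. 1–8) ends with an imperfect authentic cadence, the second (mm. 9-16) with a perfect authentic cadence — a large antecedent–consequent pair, i.e. a double period.
Phrase 3 begins with the same material as phrase 1, making it parallel.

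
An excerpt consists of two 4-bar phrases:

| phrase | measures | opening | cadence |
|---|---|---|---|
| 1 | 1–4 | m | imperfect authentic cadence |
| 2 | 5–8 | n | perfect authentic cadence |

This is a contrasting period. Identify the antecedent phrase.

phrase 1

The phrase ending with the weaker cadence (imperfect authentic cadence) is the antecedent; the one ending more conclusively (perfect authentic cadence) is the consequent. The antecedent is phrase 1.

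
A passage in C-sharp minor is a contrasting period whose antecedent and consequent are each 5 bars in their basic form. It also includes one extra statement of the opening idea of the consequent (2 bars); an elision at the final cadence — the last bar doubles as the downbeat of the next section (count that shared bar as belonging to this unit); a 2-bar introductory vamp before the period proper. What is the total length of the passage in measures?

14 measures

Basic contrasting period: 5 + 5 = 10 bars.
10 (basic form) + 2 (extra statement) + 2 (introduction) = 14.
The elision shares a bar with the next section but does not change this unit's count.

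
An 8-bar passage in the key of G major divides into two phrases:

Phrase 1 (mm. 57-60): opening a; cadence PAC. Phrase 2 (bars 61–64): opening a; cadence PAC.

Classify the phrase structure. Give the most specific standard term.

repeated phrase

Both phrases have the same opening (a) and the same cadence (perfect authentic cadence): the second is a restatement, not a consequent, so this is a repeated phrase rather than a period.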